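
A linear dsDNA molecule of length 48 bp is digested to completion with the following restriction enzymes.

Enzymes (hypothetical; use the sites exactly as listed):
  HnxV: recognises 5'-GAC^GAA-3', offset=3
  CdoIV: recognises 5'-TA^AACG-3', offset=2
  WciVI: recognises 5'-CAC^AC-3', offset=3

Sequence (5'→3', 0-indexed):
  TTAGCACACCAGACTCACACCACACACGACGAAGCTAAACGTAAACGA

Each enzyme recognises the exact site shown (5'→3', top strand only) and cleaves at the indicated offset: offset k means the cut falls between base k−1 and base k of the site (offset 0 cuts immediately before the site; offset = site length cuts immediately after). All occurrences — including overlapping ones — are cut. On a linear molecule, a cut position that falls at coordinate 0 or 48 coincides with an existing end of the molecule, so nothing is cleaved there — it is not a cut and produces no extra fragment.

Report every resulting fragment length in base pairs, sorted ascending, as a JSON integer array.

Per-enzyme occurrences:
  HnxV GACGAA/3: at [27] ⇒ [30]
  CdoIV TAAACG/2: at [35, 41] ⇒ [37, 43]
  WciVI CACAC/3: at [4, 15, 20, 22] ⇒ [7, 18, 23, 25]

Pooled cuts: [7, 18, 23, 25, 30, 37, 43]

Fragments:
  [0,7): 7 bp
  [7,18): 11 bp
  [18,23): 5 bp
  [23,25): 2 bp
  [25,30): 5 bp
  [30,37): 7 bp
  [37,43): 6 bp
  [43,48): 5 bp

[2,5,5,5,6,7,7,11]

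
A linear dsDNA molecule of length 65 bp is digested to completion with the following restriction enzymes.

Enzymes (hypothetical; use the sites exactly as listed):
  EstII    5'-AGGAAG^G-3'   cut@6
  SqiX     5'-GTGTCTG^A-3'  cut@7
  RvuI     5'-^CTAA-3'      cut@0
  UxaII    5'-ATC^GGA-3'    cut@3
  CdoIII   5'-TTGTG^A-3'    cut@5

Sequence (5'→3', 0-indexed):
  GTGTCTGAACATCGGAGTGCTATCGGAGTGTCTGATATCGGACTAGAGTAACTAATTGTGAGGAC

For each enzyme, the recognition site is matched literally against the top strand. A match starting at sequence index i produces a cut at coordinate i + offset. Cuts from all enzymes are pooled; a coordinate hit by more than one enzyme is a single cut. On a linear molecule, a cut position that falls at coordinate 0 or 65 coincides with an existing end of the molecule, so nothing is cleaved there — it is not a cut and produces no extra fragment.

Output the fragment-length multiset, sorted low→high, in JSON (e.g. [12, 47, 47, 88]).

[5,5,6,7,9,10,11,12]

Scan for sites:
  EstII (AGGAAGG, off=6): no sites
  SqiX (GTGTCTGA, off=7): starts [0, 27] → cuts [7, 34]
  RvuI (CTAA, off=0): starts [51] → cuts [51]
  UxaII (ATCGGA, off=3): starts [10, 21, 36] → cuts [13, 24, 39]
  CdoIII (TTGTGA, off=5): starts [55] → cuts [60]

Pooled cuts: [7, 13, 24, 34, 39, 51, 60]

Fragments:
  [0,7): 7 bp
  [7,13): 6 bp
  [13,24): 11 bp
  [24,34): 10 bp
  [34,39): 5 bp
  [39,51): 12 bp
  [51,60): 9 bp
  [60,65): 5 bp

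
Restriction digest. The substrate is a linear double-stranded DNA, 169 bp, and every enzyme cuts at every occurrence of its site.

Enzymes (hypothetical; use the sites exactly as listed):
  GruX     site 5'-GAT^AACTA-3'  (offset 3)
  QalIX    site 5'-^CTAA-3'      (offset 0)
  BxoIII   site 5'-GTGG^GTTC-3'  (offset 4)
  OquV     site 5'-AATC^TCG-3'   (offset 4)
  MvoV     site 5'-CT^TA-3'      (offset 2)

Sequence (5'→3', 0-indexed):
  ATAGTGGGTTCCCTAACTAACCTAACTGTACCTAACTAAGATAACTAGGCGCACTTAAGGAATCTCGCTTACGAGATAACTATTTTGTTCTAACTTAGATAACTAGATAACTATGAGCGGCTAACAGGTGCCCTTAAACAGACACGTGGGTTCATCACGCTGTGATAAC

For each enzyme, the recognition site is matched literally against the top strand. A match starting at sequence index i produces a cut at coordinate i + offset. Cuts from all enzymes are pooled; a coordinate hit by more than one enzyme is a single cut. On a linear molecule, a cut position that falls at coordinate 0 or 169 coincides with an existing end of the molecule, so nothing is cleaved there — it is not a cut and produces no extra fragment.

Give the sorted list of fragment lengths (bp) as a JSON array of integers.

Site scan:
  GruX GATAACTA/3: at [39, 74, 97, 105] ⇒ [42, 77, 100, 108]
  QalIX CTAA/0: at [12, 16, 21, 31, 35, 89, 120] ⇒ [12, 16, 21, 31, 35, 89, 120]
  BxoIII GTGGGTTC/4: at [3, 145] ⇒ [7, 149]
  OquV AATCTCG/4: at [60] ⇒ [64]
  MvoV CTTA/2: at [53, 67, 93, 132] ⇒ [55, 69, 95, 134]

Pooled cuts: [7, 12, 16, 21, 31, 35, 42, 55, 64, 69, 77, 89, 95, 100, 108, 120, 134, 149]

Fragment lengths:
  [0,7): 7 bp
  [7,12): 5 bp
  [12,16): 4 bp
  [16,21): 5 bp
  [21,31): 10 bp
  [31,35): 4 bp
  [35,42): 7 bp
  [42,55): 13 bp
  [55,64): 9 bp
  [64,69): 5 bp
  [69,77): 8 bp
  [77,89): 12 bp
  [89,95): 6 bp
  [95,100): 5 bp
  [100,108): 8 bp
  [108,120): 12 bp
  [120,134): 14 bp
  [134,149): 15 bp
  [149,169): 20 bp

[4,4,5,5,5,5,6,7,7,8,8,9,10,12,12,13,14,15,20]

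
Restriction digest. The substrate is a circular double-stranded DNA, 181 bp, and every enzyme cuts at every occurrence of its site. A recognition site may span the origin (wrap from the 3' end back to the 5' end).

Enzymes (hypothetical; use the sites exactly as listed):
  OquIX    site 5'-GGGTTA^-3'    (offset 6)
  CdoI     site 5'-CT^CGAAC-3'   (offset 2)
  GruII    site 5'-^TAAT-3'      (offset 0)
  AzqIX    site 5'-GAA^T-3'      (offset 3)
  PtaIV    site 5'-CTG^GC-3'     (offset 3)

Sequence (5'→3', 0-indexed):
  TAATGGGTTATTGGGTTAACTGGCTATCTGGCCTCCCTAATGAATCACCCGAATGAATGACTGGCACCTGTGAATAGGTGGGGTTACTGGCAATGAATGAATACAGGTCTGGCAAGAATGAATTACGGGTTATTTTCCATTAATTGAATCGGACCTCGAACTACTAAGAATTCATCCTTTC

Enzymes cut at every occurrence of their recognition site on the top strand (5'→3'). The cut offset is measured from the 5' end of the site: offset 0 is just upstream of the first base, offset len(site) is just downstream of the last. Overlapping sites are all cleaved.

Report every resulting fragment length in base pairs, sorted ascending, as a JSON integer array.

[3,4,4,4,4,6,7,7,7,8,8,8,8,8,8,9,10,10,10,11,11,12,14]

Per-enzyme occurrences:
  OquIX (GGGTTA, off=6): starts [4, 12, 80, 126] → cuts [10, 18, 86, 132]
  CdoI (CTCGAAC, off=2): starts [154] → cuts [156]
  GruII (TAAT, off=0): starts [0, 37, 140] → cuts [0, 37, 140]
  AzqIX (GAAT, off=3): starts [41, 50, 54, 71, 94, 98, 115, 119, 145, 167] → cuts [44, 53, 57, 74, 97, 101, 118, 122, 148, 170]
  PtaIV (CTGGC, off=3): starts [19, 27, 60, 86, 108] → cuts [22, 30, 63, 89, 111]

Pooled cuts: [0, 10, 18, 22, 30, 37, 44, 53, 57, 63, 74, 86, 89, 97, 101, 111, 118, 122, 132, 140, 148, 156, 170]

Fragments:
  0→10: 10 bp
  10→18: 8 bp
  18→22: 4 bp
  22→30: 8 bp
  30→37: 7 bp
  37→44: 7 bp
  44→53: 9 bp
  53→57: 4 bp
  57→63: 6 bp
  63→74: 11 bp
  74→86: 12 bp
  86→89: 3 bp
  89→97: 8 bp
  97→101: 4 bp
  101→111: 10 bp
  111→118: 7 bp
  118→122: 4 bp
  122→132: 10 bp
  132→140: 8 bp
  140→148: 8 bp
  148→156: 8 bp
  156→170: 14 bp
  170→0 (wrap): 181-170+0 = 11 bp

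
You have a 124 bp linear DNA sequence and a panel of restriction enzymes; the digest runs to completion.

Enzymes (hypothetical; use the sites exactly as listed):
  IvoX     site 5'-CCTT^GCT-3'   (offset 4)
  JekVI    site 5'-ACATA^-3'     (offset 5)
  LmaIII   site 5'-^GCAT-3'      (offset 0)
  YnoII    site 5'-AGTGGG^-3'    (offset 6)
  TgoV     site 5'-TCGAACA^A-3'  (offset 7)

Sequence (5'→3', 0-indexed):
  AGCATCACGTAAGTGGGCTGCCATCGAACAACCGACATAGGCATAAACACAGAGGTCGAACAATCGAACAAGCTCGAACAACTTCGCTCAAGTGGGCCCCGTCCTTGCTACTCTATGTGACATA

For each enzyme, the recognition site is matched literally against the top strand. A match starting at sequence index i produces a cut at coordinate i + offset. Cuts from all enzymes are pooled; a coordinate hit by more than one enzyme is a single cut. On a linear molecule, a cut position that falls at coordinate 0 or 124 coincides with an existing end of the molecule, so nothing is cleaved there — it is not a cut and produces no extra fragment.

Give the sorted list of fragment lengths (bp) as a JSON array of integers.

Per-enzyme occurrences:
  IvoX (CCTTGCT, off=4): starts [102] → cuts [106]
  JekVI (ACATA, off=5): starts [34, 119] → cuts [39] (position 124 is a terminus of the linear molecule — no cut)
  LmaIII (GCAT, off=0): starts [1, 40] → cuts [1, 40]
  YnoII (AGTGGG, off=6): starts [11, 90] → cuts [17, 96]
  TgoV (TCGAACAA, off=7): starts [23, 55, 63, 73] → cuts [30, 62, 70, 80]

Pooled cuts: [1, 17, 30, 39, 40, 62, 70, 80, 96, 106]

Fragment lengths:
  [0,1): 1 bp
  [1,17): 16 bp
  [17,30): 13 bp
  [30,39): 9 bp
  [39,40): 1 bp
  [40,62): 22 bp
  [62,70): 8 bp
  [70,80): 10 bp
  [80,96): 16 bp
  [96,106): 10 bp
  [106,124): 18 bp

[1,1,8,9,10,10,13,16,16,18,22]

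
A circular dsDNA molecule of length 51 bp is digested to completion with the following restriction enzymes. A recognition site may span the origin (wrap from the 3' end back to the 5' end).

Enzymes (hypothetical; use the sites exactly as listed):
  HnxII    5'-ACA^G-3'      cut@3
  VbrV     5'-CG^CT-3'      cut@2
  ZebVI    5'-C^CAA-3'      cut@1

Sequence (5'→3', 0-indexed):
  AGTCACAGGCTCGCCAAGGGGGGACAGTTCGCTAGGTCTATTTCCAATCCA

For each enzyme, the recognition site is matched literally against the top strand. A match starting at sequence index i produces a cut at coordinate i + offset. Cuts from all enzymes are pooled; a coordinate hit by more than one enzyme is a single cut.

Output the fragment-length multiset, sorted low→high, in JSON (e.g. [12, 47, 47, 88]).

[5,5,7,9,12,13]

Site scan:
  HnxII (ACAG, off=3): starts [4, 23] → cuts [7, 26]
  VbrV (CGCT, off=2): starts [29] → cuts [31]
  ZebVI (CCAA, off=1): starts [13, 43, 48] → cuts [14, 44, 49]

All cut coordinates (distinct, sorted): [7, 14, 26, 31, 44, 49]

Fragments:
  7→14: 7 bp
  14→26: 12 bp
  26→31: 5 bp
  31→44: 13 bp
  44→49: 5 bp
  49→7 (wrap): 51-49+7 = 9 bp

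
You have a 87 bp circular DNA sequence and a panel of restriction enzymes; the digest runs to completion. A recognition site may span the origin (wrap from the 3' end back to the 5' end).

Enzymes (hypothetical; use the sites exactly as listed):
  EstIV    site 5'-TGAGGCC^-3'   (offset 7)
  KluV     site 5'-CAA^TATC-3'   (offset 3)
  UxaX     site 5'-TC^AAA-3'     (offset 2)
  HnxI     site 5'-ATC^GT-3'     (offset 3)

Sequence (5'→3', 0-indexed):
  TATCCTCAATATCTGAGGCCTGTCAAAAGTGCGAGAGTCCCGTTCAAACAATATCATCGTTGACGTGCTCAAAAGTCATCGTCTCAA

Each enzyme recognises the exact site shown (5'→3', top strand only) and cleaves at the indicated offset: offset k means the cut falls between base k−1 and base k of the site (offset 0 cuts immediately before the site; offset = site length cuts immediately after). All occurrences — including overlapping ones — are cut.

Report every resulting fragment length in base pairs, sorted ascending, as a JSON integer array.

Per-enzyme occurrences:
  EstIV TGAGGCC/7: at [13] ⇒ [20]
  KluV CAATATC/3: at [6, 48, 84] ⇒ [0, 9, 51]
  UxaX TCAAA/2: at [22, 43, 68] ⇒ [24, 45, 70]
  HnxI ATCGT/3: at [55, 77] ⇒ [58, 80]

All cut coordinates (distinct, sorted): [0, 9, 20, 24, 45, 51, 58, 70, 80]

Fragments:
  0→9: 9 bp
  9→20: 11 bp
  20→24: 4 bp
  24→45: 21 bp
  45→51: 6 bp
  51→58: 7 bp
  58→70: 12 bp
  70→80: 10 bp
  80→0 (wrap): 87-80+0 = 7 bp

[4,6,7,7,9,10,11,12,21]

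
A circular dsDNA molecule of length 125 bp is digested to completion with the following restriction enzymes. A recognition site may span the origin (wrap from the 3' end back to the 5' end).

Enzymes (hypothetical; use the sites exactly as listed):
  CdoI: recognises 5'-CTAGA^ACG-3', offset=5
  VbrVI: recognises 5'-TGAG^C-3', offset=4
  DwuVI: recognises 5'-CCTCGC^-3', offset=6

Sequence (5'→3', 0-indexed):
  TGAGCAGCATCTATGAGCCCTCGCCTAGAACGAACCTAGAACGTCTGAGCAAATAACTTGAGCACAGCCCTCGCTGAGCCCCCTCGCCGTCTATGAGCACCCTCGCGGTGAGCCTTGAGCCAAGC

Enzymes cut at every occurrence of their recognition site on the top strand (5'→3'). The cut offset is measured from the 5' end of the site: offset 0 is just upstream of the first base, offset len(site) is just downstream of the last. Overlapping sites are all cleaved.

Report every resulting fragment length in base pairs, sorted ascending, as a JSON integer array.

Per-enzyme occurrences:
  CdoI CTAGAACG/5: at [24, 35] ⇒ [29, 40]
  VbrVI TGAGC/4: at [0, 13, 45, 58, 74, 93, 108, 115] ⇒ [4, 17, 49, 62, 78, 97, 112, 119]
  DwuVI CCTCGC/6: at [18, 68, 81, 100] ⇒ [24, 74, 87, 106]

Pooled cuts: [4, 17, 24, 29, 40, 49, 62, 74, 78, 87, 97, 106, 112, 119]

Fragments:
  4→17: 13 bp
  17→24: 7 bp
  24→29: 5 bp
  29→40: 11 bp
  40→49: 9 bp
  49→62: 13 bp
  62→74: 12 bp
  74→78: 4 bp
  78→87: 9 bp
  87→97: 10 bp
  97→106: 9 bp
  106→112: 6 bp
  112→119: 7 bp
  119→4 (wrap): 125-119+4 = 10 bp

[4,5,6,7,7,9,9,9,10,10,11,12,13,13]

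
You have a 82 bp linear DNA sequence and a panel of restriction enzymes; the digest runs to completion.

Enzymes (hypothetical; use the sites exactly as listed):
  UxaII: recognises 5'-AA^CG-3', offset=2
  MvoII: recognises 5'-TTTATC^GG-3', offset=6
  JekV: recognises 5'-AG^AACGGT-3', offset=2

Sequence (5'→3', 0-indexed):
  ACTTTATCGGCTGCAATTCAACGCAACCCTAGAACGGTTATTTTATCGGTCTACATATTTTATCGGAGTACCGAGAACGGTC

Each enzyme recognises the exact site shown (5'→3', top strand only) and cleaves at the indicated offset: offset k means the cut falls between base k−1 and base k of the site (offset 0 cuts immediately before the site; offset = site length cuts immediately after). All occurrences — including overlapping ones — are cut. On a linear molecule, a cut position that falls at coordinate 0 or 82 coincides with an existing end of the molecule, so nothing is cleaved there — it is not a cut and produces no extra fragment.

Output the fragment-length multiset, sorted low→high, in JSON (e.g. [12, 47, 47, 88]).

[2,2,5,8,11,11,13,13,17]

Site scan:
  UxaII (AACG, off=2): starts [19, 32, 75] → cuts [21, 34, 77]
  MvoII (TTTATCGG, off=6): starts [2, 41, 58] → cuts [8, 47, 64]
  JekV (AGAACGGT, off=2): starts [30, 73] → cuts [32, 75]

Pooled cuts: [8, 21, 32, 34, 47, 64, 75, 77]

Fragment lengths:
  [0,8): 8 bp
  [8,21): 13 bp
  [21,32): 11 bp
  [32,34): 2 bp
  [34,47): 13 bp
  [47,64): 17 bp
  [64,75): 11 bp
  [75,77): 2 bp
  [77,82): 5 bp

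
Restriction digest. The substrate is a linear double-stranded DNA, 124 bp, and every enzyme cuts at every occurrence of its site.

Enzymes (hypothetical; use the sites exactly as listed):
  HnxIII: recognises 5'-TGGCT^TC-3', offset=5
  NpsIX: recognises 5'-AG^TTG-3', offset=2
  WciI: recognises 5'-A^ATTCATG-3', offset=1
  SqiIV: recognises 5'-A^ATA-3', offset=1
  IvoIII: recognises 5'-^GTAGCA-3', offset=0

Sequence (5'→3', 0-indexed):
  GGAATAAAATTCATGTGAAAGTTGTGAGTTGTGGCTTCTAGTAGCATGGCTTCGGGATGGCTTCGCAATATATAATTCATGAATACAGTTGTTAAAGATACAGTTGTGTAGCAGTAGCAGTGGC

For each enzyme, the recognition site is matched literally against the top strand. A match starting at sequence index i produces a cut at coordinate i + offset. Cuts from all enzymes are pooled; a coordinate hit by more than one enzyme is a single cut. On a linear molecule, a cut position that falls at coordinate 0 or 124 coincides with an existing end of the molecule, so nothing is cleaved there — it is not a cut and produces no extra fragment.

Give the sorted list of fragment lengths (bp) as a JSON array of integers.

[3,4,4,5,5,6,6,7,7,8,8,11,11,11,13,15]

Per-enzyme occurrences:
  HnxIII (TGGCTTC, off=5): starts [31, 46, 57] → cuts [36, 51, 62]
  NpsIX (AGTTG, off=2): starts [19, 26, 86, 101] → cuts [21, 28, 88, 103]
  WciI (AATTCATG, off=1): starts [7, 73] → cuts [8, 74]
  SqiIV (AATA, off=1): starts [2, 66, 81] → cuts [3, 67, 82]
  IvoIII (GTAGCA, off=0): starts [40, 107, 113] → cuts [40, 107, 113]

Pooled cuts: [3, 8, 21, 28, 36, 40, 51, 62, 67, 74, 82, 88, 103, 107, 113]

Fragment lengths:
  [0,3): 3 bp
  [3,8): 5 bp
  [8,21): 13 bp
  [21,28): 7 bp
  [28,36): 8 bp
  [36,40): 4 bp
  [40,51): 11 bp
  [51,62): 11 bp
  [62,67): 5 bp
  [67,74): 7 bp
  [74,82): 8 bp
  [82,88): 6 bp
  [88,103): 15 bp
  [103,107): 4 bp
  [107,113): 6 bp
  [113,124): 11 bp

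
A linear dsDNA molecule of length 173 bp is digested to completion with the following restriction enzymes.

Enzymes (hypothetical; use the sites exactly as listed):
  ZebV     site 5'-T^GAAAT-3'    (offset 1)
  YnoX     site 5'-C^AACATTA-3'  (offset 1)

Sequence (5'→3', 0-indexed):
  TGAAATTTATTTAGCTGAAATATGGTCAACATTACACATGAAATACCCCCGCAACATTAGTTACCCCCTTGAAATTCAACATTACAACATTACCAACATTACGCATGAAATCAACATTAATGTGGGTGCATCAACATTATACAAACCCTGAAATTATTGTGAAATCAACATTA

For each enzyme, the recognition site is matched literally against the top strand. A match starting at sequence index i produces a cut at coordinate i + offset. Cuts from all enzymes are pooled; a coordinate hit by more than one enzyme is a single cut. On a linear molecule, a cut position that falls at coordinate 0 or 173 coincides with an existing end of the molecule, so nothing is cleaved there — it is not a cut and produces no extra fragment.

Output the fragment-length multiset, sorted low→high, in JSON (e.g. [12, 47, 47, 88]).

Per-enzyme occurrences:
  ZebV TGAAAT/1: at [0, 15, 38, 69, 105, 148, 159] ⇒ [1, 16, 39, 70, 106, 149, 160]
  YnoX CAACATTA/1: at [26, 51, 76, 84, 93, 111, 131, 165] ⇒ [27, 52, 77, 85, 94, 112, 132, 166]

All cut coordinates (distinct, sorted): [1, 16, 27, 39, 52, 70, 77, 85, 94, 106, 112, 132, 149, 160, 166]

Fragment lengths:
  [0,1): 1 bp
  [1,16): 15 bp
  [16,27): 11 bp
  [27,39): 12 bp
  [39,52): 13 bp
  [52,70): 18 bp
  [70,77): 7 bp
  [77,85): 8 bp
  [85,94): 9 bp
  [94,106): 12 bp
  [106,112): 6 bp
  [112,132): 20 bp
  [132,149): 17 bp
  [149,160): 11 bp
  [160,166): 6 bp
  [166,173): 7 bp

[1,6,6,7,7,8,9,11,11,12,12,13,15,17,18,20]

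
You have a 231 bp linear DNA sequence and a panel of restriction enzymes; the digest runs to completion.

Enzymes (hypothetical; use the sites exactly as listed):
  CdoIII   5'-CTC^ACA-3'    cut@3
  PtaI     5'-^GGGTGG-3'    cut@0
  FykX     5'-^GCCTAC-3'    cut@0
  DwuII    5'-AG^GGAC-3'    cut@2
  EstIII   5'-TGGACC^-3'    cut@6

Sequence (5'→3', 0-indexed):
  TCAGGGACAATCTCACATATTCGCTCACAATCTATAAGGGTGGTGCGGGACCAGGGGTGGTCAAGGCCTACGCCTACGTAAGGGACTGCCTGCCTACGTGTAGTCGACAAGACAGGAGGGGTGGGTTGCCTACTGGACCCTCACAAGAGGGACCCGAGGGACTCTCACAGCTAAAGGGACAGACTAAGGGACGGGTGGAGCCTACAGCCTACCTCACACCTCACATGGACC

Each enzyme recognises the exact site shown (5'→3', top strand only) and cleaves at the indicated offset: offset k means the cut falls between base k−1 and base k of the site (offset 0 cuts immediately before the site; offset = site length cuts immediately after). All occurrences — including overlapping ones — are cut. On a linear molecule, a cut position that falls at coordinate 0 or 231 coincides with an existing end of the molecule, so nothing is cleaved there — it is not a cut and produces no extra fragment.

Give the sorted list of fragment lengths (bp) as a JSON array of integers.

[3,4,4,6,7,7,7,7,8,9,9,9,9,9,10,10,11,11,11,12,12,12,17,27]

Per-enzyme occurrences:
  CdoIII (CTCACA, off=3): starts [11, 23, 139, 163, 212, 219] → cuts [14, 26, 142, 166, 215, 222]
  PtaI (GGGTGG, off=0): starts [37, 54, 118, 192] → cuts [37, 54, 118, 192]
  FykX (GCCTAC, off=0): starts [65, 71, 91, 127, 199, 206] → cuts [65, 71, 91, 127, 199, 206]
  DwuII (AGGGAC, off=2): starts [2, 80, 147, 156, 174, 186] → cuts [4, 82, 149, 158, 176, 188]
  EstIII (TGGACC, off=6): starts [133, 225] → cuts [139] (position 231 is a terminus of the linear molecule — no cut)

Pooled cuts: [4, 14, 26, 37, 54, 65, 71, 82, 91, 118, 127, 139, 142, 149, 158, 166, 176, 188, 192, 199, 206, 215, 222]

Fragment lengths:
  [0,4): 4 bp
  [4,14): 10 bp
  [14,26): 12 bp
  [26,37): 11 bp
  [37,54): 17 bp
  [54,65): 11 bp
  [65,71): 6 bp
  [71,82): 11 bp
  [82,91): 9 bp
  [91,118): 27 bp
  [118,127): 9 bp
  [127,139): 12 bp
  [139,142): 3 bp
  [142,149): 7 bp
  [149,158): 9 bp
  [158,166): 8 bp
  [166,176): 10 bp
  [176,188): 12 bp
  [188,192): 4 bp
  [192,199): 7 bp
  [199,206): 7 bp
  [206,215): 9 bp
  [215,222): 7 bp
  [222,231): 9 bp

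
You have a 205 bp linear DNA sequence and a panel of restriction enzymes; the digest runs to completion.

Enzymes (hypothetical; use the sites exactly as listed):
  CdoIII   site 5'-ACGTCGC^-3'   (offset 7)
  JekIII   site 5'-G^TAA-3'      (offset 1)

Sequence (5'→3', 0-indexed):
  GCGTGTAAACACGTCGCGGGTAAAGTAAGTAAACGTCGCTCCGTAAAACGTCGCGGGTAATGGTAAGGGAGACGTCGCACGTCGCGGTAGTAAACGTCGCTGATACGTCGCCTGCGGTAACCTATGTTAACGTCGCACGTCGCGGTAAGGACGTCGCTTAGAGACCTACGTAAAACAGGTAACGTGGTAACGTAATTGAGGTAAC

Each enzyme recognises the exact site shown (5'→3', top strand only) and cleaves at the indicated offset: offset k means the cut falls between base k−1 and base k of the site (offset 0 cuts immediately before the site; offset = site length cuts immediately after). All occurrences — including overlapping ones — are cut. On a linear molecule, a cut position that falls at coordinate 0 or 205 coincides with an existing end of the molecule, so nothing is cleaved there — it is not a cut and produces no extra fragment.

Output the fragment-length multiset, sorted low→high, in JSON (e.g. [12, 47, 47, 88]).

Scan for sites:
  CdoIII ACGTCGC/7: at [10, 32, 47, 71, 78, 93, 104, 129, 136, 150] ⇒ [17, 39, 54, 78, 85, 100, 111, 136, 143, 157]
  JekIII GTAA/1: at [4, 19, 24, 28, 42, 56, 62, 89, 116, 144, 169, 178, 186, 191, 200] ⇒ [5, 20, 25, 29, 43, 57, 63, 90, 117, 145, 170, 179, 187, 192, 201]

Pooled cuts: [5, 17, 20, 25, 29, 39, 43, 54, 57, 63, 78, 85, 90, 100, 111, 117, 136, 143, 145, 157, 170, 179, 187, 192, 201]

Fragments:
  [0,5): 5 bp
  [5,17): 12 bp
  [17,20): 3 bp
  [20,25): 5 bp
  [25,29): 4 bp
  [29,39): 10 bp
  [39,43): 4 bp
  [43,54): 11 bp
  [54,57): 3 bp
  [57,63): 6 bp
  [63,78): 15 bp
  [78,85): 7 bp
  [85,90): 5 bp
  [90,100): 10 bp
  [100,111): 11 bp
  [111,117): 6 bp
  [117,136): 19 bp
  [136,143): 7 bp
  [143,145): 2 bp
  [145,157): 12 bp
  [157,170): 13 bp
  [170,179): 9 bp
  [179,187): 8 bp
  [187,192): 5 bp
  [192,201): 9 bp
  [201,205): 4 bp

[2,3,3,4,4,4,5,5,5,5,6,6,7,7,8,9,9,10,10,11,11,12,12,13,15,19]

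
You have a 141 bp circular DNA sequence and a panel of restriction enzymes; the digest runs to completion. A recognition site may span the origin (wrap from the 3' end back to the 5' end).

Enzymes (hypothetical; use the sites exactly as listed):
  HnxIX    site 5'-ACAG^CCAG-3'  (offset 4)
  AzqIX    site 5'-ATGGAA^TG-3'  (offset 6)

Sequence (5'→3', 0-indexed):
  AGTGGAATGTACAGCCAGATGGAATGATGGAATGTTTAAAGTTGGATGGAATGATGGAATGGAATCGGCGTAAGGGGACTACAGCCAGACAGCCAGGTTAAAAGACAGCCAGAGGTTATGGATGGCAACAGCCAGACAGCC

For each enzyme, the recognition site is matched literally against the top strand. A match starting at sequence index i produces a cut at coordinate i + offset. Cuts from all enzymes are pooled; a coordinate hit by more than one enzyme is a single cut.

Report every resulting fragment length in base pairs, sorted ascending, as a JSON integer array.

[8,8,8,8,10,16,16,19,23,25]

Site scan:
  HnxIX ACAGCCAG/4: at [10, 80, 88, 104, 127, 135] ⇒ [14, 84, 92, 108, 131, 139]
  AzqIX ATGGAATG/6: at [18, 26, 45, 53] ⇒ [24, 32, 51, 59]

Pooled cuts: [14, 24, 32, 51, 59, 84, 92, 108, 131, 139]

Fragment lengths:
  14→24: 10 bp
  24→32: 8 bp
  32→51: 19 bp
  51→59: 8 bp
  59→84: 25 bp
  84→92: 8 bp
  92→108: 16 bp
  108→131: 23 bp
  131→139: 8 bp
  139→14 (wrap): 141-139+14 = 16 bp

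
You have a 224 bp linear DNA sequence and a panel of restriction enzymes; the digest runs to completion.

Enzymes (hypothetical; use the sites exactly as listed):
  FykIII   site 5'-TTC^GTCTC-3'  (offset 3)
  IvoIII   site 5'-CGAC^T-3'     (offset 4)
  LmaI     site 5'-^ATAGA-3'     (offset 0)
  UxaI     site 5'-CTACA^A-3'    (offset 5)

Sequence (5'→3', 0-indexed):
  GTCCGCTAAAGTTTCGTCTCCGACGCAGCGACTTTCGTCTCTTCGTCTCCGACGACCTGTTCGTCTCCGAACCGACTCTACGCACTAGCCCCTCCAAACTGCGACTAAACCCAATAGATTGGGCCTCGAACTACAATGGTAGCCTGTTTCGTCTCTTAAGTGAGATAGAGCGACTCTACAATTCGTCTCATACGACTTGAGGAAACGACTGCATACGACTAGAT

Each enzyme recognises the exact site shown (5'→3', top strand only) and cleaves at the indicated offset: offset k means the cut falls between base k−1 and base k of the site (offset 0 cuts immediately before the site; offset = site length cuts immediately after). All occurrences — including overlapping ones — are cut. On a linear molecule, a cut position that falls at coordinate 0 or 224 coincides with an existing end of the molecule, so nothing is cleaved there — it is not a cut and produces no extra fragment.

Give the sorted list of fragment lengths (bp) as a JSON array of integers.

[4,4,5,6,8,8,10,10,12,13,14,14,15,15,17,18,22,29]

Per-enzyme occurrences:
  FykIII (TTCGTCTC, off=3): starts [12, 33, 41, 59, 147, 181] → cuts [15, 36, 44, 62, 150, 184]
  IvoIII (CGACT, off=4): starts [28, 72, 101, 170, 192, 205, 215] → cuts [32, 76, 105, 174, 196, 209, 219]
  LmaI (ATAGA, off=0): starts [113, 164] → cuts [113, 164]
  UxaI (CTACAA, off=5): starts [130, 175] → cuts [135, 180]

All cut coordinates (distinct, sorted): [15, 32, 36, 44, 62, 76, 105, 113, 135, 150, 164, 174, 180, 184, 196, 209, 219]

Fragment lengths:
  [0,15): 15 bp
  [15,32): 17 bp
  [32,36): 4 bp
  [36,44): 8 bp
  [44,62): 18 bp
  [62,76): 14 bp
  [76,105): 29 bp
  [105,113): 8 bp
  [113,135): 22 bp
  [135,150): 15 bp
  [150,164): 14 bp
  [164,174): 10 bp
  [174,180): 6 bp
  [180,184): 4 bp
  [184,196): 12 bp
  [196,209): 13 bp
  [209,219): 10 bp
  [219,224): 5 bp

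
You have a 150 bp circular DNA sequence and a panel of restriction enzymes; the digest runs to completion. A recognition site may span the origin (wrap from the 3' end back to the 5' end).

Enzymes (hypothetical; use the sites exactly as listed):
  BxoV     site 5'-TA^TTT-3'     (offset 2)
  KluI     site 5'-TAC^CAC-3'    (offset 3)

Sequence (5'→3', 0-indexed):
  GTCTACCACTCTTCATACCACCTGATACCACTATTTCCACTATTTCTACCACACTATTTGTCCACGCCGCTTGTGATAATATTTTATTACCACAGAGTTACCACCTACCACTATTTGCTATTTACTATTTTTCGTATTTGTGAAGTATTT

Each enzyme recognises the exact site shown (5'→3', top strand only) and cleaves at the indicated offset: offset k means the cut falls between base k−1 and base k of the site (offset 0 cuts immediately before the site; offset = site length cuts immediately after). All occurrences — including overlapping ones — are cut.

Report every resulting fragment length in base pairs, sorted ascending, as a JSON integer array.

[5,5,7,7,7,7,7,9,9,9,9,10,11,11,12,25]

Scan for sites:
  BxoV (TATTT, off=2): starts [31, 40, 54, 79, 111, 118, 125, 134, 145] → cuts [33, 42, 56, 81, 113, 120, 127, 136, 147]
  KluI (TACCAC, off=3): starts [3, 15, 25, 46, 87, 98, 105] → cuts [6, 18, 28, 49, 90, 101, 108]

Pooled cuts: [6, 18, 28, 33, 42, 49, 56, 81, 90, 101, 108, 113, 120, 127, 136, 147]

Fragments:
  6→18: 12 bp
  18→28: 10 bp
  28→33: 5 bp
  33→42: 9 bp
  42→49: 7 bp
  49→56: 7 bp
  56→81: 25 bp
  81→90: 9 bp
  90→101: 11 bp
  101→108: 7 bp
  108→113: 5 bp
  113→120: 7 bp
  120→127: 7 bp
  127→136: 9 bp
  136→147: 11 bp
  147→6 (wrap): 150-147+6 = 9 bp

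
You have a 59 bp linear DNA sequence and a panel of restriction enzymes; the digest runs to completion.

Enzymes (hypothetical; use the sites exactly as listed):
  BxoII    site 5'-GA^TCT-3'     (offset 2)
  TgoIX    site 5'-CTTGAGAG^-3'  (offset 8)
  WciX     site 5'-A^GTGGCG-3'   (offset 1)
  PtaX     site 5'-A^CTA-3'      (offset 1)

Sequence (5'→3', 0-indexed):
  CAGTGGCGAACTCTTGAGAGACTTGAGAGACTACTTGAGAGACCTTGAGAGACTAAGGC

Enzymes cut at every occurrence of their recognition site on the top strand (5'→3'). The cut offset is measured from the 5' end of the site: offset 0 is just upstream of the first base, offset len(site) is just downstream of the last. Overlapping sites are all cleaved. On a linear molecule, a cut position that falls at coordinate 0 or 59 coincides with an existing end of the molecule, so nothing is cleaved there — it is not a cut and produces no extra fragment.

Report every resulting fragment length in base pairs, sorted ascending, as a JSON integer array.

[1,1,2,7,9,10,11,18]

Per-enzyme occurrences:
  BxoII (GATCT, off=2): no sites
  TgoIX (CTTGAGAG, off=8): starts [12, 21, 33, 43] → cuts [20, 29, 41, 51]
  WciX (AGTGGCG, off=1): starts [1] → cuts [2]
  PtaX (ACTA, off=1): starts [29, 51] → cuts [30, 52]

All cut coordinates (distinct, sorted): [2, 20, 29, 30, 41, 51, 52]

Fragment lengths:
  [0,2): 2 bp
  [2,20): 18 bp
  [20,29): 9 bp
  [29,30): 1 bp
  [30,41): 11 bp
  [41,51): 10 bp
  [51,52): 1 bp
  [52,59): 7 bp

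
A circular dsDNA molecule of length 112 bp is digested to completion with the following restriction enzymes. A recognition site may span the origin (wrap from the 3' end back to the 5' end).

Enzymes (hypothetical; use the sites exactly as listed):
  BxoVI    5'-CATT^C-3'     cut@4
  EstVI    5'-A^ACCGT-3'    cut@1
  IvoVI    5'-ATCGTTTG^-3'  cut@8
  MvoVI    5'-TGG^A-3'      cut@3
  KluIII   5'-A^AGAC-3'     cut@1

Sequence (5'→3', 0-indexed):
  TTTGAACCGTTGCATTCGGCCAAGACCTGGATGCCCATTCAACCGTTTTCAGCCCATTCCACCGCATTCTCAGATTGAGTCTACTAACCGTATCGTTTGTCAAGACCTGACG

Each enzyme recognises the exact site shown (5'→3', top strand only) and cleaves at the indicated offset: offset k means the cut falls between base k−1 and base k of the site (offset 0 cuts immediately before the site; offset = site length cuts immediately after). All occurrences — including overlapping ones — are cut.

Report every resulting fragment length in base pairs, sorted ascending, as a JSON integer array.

Scan for sites:
  BxoVI (CATTC, off=4): starts [12, 35, 54, 64] → cuts [16, 39, 58, 68]
  EstVI (AACCGT, off=1): starts [4, 40, 85] → cuts [5, 41, 86]
  IvoVI (ATCGTTTG, off=8): starts [91] → cuts [99]
  MvoVI (TGGA, off=3): starts [27] → cuts [30]
  KluIII (AAGAC, off=1): starts [21, 101] → cuts [22, 102]

Pooled cuts: [5, 16, 22, 30, 39, 41, 58, 68, 86, 99, 102]

Fragment lengths:
  5→16: 11 bp
  16→22: 6 bp
  22→30: 8 bp
  30→39: 9 bp
  39→41: 2 bp
  41→58: 17 bp
  58→68: 10 bp
  68→86: 18 bp
  86→99: 13 bp
  99→102: 3 bp
  102→5 (wrap): 112-102+5 = 15 bp

[2,3,6,8,9,10,11,13,15,17,18]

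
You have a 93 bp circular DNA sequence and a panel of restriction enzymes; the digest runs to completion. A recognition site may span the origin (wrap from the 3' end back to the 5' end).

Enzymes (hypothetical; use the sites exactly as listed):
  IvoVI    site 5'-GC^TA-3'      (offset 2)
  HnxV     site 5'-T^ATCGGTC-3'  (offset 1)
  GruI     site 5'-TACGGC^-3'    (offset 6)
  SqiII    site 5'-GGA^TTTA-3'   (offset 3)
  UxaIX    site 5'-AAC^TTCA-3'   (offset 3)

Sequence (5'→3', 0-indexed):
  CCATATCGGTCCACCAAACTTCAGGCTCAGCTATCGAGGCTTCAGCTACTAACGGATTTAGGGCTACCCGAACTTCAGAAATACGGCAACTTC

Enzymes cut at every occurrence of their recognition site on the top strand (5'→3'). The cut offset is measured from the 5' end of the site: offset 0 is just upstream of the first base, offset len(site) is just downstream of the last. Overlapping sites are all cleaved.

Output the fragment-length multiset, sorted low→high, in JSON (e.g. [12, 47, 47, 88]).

[8,9,10,10,12,14,15,15]

Site scan:
  IvoVI (GCTA, off=2): starts [29, 44, 62] → cuts [31, 46, 64]
  HnxV (TATCGGTC, off=1): starts [3] → cuts [4]
  GruI (TACGGC, off=6): starts [81] → cuts [87]
  SqiII (GGATTTA, off=3): starts [53] → cuts [56]
  UxaIX (AACTTCA, off=3): starts [16, 70] → cuts [19, 73]

All cut coordinates (distinct, sorted): [4, 19, 31, 46, 56, 64, 73, 87]

Fragments:
  4→19: 15 bp
  19→31: 12 bp
  31→46: 15 bp
  46→56: 10 bp
  56→64: 8 bp
  64→73: 9 bp
  73→87: 14 bp
  87→4 (wrap): 93-87+4 = 10 bp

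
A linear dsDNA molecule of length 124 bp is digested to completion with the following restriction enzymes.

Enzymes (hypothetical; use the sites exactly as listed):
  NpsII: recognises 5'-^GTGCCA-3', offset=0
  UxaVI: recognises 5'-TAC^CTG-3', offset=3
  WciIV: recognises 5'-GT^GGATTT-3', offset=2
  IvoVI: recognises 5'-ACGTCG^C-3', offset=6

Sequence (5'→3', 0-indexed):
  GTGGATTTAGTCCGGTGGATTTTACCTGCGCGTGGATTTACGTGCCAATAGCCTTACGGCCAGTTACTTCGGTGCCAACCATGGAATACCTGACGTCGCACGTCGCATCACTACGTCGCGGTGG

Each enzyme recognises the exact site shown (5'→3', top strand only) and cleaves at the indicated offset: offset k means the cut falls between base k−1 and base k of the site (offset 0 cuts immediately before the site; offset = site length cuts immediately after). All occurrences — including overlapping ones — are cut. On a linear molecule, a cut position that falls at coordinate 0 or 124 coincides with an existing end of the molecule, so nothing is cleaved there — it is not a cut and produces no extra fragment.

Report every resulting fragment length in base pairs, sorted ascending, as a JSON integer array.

Scan for sites:
  NpsII GTGCCA/0: at [41, 71] ⇒ [41, 71]
  UxaVI TACCTG/3: at [22, 86] ⇒ [25, 89]
  WciIV GTGGATTT/2: at [0, 14, 31] ⇒ [2, 16, 33]
  IvoVI ACGTCGC/6: at [92, 99, 112] ⇒ [98, 105, 118]

All cut coordinates (distinct, sorted): [2, 16, 25, 33, 41, 71, 89, 98, 105, 118]

Fragments:
  [0,2): 2 bp
  [2,16): 14 bp
  [16,25): 9 bp
  [25,33): 8 bp
  [33,41): 8 bp
  [41,71): 30 bp
  [71,89): 18 bp
  [89,98): 9 bp
  [98,105): 7 bp
  [105,118): 13 bp
  [118,124): 6 bp

[2,6,7,8,8,9,9,13,14,18,30]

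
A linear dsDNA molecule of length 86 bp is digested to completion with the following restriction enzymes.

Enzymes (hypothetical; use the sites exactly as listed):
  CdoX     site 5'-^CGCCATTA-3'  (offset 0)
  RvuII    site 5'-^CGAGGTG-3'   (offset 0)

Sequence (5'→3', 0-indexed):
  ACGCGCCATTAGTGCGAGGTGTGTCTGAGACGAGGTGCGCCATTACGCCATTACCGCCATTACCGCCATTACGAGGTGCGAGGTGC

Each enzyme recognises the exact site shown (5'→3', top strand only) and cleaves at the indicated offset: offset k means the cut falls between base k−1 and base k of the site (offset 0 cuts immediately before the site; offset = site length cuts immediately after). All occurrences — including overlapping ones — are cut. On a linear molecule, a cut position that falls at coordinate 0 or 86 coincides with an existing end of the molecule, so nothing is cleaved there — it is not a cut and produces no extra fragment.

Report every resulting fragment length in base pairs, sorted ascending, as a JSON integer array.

[3,7,7,8,8,8,9,9,11,16]

Scan for sites:
  CdoX (CGCCATTA, off=0): starts [3, 37, 45, 54, 63] → cuts [3, 37, 45, 54, 63]
  RvuII (CGAGGTG, off=0): starts [14, 30, 71, 78] → cuts [14, 30, 71, 78]

All cut coordinates (distinct, sorted): [3, 14, 30, 37, 45, 54, 63, 71, 78]

Fragments:
  [0,3): 3 bp
  [3,14): 11 bp
  [14,30): 16 bp
  [30,37): 7 bp
  [37,45): 8 bp
  [45,54): 9 bp
  [54,63): 9 bp
  [63,71): 8 bp
  [71,78): 7 bp
  [78,86): 8 bp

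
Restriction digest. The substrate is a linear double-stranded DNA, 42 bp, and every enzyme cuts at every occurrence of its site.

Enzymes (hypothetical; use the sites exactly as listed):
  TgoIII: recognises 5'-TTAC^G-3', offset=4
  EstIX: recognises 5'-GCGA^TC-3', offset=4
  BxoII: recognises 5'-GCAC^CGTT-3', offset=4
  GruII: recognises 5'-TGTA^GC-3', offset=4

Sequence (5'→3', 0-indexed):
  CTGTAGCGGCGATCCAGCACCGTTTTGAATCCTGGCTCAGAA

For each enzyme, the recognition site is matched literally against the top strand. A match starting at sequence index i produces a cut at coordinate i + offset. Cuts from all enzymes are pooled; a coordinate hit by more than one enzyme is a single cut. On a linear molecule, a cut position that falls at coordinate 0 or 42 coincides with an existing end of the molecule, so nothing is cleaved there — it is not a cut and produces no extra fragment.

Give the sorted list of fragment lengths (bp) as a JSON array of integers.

[5,7,8,22]

Site scan:
  TgoIII (TTACG, off=4): no sites
  EstIX (GCGATC, off=4): starts [8] → cuts [12]
  BxoII (GCACCGTT, off=4): starts [16] → cuts [20]
  GruII (TGTAGC, off=4): starts [1] → cuts [5]

All cut coordinates (distinct, sorted): [5, 12, 20]

Fragments:
  [0,5): 5 bp
  [5,12): 7 bp
  [12,20): 8 bp
  [20,42): 22 bp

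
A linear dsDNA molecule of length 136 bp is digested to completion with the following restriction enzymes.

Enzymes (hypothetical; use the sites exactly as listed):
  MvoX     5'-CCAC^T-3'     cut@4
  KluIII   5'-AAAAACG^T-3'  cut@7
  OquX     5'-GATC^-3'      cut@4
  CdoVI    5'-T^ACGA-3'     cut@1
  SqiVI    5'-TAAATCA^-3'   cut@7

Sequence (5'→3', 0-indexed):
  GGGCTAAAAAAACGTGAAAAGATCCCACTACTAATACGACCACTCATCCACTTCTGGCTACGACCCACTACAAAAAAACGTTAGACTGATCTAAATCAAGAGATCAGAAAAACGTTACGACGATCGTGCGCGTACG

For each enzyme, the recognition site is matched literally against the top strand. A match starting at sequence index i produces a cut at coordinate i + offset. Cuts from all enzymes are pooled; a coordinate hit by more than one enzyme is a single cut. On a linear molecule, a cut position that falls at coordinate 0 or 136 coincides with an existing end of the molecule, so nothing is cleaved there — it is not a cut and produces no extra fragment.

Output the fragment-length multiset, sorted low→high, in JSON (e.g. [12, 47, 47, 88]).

Site scan:
  MvoX (CCACT, off=4): starts [24, 39, 47, 64] → cuts [28, 43, 51, 68]
  KluIII (AAAAACGT, off=7): starts [7, 73, 107] → cuts [14, 80, 114]
  OquX (GATC, off=4): starts [20, 87, 101, 121] → cuts [24, 91, 105, 125]
  CdoVI (TACGA, off=1): starts [34, 58, 115] → cuts [35, 59, 116]
  SqiVI (TAAATCA, off=7): starts [91] → cuts [98]

Pooled cuts: [14, 24, 28, 35, 43, 51, 59, 68, 80, 91, 98, 105, 114, 116, 125]

Fragment lengths:
  [0,14): 14 bp
  [14,24): 10 bp
  [24,28): 4 bp
  [28,35): 7 bp
  [35,43): 8 bp
  [43,51): 8 bp
  [51,59): 8 bp
  [59,68): 9 bp
  [68,80): 12 bp
  [80,91): 11 bp
  [91,98): 7 bp
  [98,105): 7 bp
  [105,114): 9 bp
  [114,116): 2 bp
  [116,125): 9 bp
  [125,136): 11 bp

[2,4,7,7,7,8,8,8,9,9,9,10,11,11,12,14]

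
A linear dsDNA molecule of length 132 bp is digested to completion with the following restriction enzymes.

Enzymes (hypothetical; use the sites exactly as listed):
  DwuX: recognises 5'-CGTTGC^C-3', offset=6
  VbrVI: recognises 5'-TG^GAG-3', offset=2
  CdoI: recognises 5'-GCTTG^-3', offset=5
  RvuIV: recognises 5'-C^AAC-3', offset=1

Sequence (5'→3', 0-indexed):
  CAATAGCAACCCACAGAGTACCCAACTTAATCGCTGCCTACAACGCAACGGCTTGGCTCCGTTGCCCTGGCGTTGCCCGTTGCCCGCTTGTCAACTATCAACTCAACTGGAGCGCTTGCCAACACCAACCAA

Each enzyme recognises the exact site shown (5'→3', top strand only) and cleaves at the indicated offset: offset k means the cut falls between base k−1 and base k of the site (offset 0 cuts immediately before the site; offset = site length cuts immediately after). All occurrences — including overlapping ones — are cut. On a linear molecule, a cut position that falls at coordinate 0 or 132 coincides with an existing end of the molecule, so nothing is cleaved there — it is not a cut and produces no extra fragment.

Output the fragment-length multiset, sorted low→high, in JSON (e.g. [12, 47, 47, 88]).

Site scan:
  DwuX (CGTTGCC, off=6): starts [59, 70, 77] → cuts [65, 76, 83]
  VbrVI (TGGAG, off=2): starts [107] → cuts [109]
  CdoI (GCTTG, off=5): starts [50, 85, 113] → cuts [55, 90, 118]
  RvuIV (CAAC, off=1): starts [6, 22, 40, 45, 91, 98, 103, 119, 125] → cuts [7, 23, 41, 46, 92, 99, 104, 120, 126]

Pooled cuts: [7, 23, 41, 46, 55, 65, 76, 83, 90, 92, 99, 104, 109, 118, 120, 126]

Fragments:
  [0,7): 7 bp
  [7,23): 16 bp
  [23,41): 18 bp
  [41,46): 5 bp
  [46,55): 9 bp
  [55,65): 10 bp
  [65,76): 11 bp
  [76,83): 7 bp
  [83,90): 7 bp
  [90,92): 2 bp
  [92,99): 7 bp
  [99,104): 5 bp
  [104,109): 5 bp
  [109,118): 9 bp
  [118,120): 2 bp
  [120,126): 6 bp
  [126,132): 6 bp

[2,2,5,5,5,6,6,7,7,7,7,9,9,10,11,16,18]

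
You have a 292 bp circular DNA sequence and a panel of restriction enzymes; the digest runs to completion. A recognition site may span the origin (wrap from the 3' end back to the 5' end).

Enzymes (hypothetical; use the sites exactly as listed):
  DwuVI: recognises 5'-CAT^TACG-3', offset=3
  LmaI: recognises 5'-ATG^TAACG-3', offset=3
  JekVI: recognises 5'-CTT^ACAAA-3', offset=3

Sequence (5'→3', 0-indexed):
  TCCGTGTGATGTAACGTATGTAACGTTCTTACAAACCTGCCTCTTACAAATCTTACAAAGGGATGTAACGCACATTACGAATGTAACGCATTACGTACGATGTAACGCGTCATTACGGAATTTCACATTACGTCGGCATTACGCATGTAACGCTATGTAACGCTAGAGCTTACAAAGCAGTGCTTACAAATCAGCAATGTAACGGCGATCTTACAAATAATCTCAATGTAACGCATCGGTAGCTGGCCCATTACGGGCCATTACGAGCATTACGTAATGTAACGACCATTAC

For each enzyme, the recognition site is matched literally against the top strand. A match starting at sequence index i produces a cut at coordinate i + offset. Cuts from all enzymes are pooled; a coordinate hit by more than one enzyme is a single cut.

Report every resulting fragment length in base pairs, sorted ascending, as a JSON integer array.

[8,8,8,9,9,9,9,10,10,10,10,11,11,11,11,13,14,14,14,15,15,16,23,24]

Site scan:
  DwuVI CATTACG/3: at [72, 88, 110, 125, 136, 248, 258, 267] ⇒ [75, 91, 113, 128, 139, 251, 261, 270]
  LmaI ATGTAACG/3: at [8, 17, 62, 80, 99, 144, 154, 196, 225, 276] ⇒ [11, 20, 65, 83, 102, 147, 157, 199, 228, 279]
  JekVI CTTACAAA/3: at [27, 42, 51, 168, 182, 209] ⇒ [30, 45, 54, 171, 185, 212]

Pooled cuts: [11, 20, 30, 45, 54, 65, 75, 83, 91, 102, 113, 128, 139, 147, 157, 171, 185, 199, 212, 228, 251, 261, 270, 279]

Fragment lengths:
  11→20: 9 bp
  20→30: 10 bp
  30→45: 15 bp
  45→54: 9 bp
  54→65: 11 bp
  65→75: 10 bp
  75→83: 8 bp
  83→91: 8 bp
  91→102: 11 bp
  102→113: 11 bp
  113→128: 15 bp
  128→139: 11 bp
  139→147: 8 bp
  147→157: 10 bp
  157→171: 14 bp
  171→185: 14 bp
  185→199: 14 bp
  199→212: 13 bp
  212→228: 16 bp
  228→251: 23 bp
  251→261: 10 bp
  261→270: 9 bp
  270→279: 9 bp
  279→11 (wrap): 292-279+11 = 24 bp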